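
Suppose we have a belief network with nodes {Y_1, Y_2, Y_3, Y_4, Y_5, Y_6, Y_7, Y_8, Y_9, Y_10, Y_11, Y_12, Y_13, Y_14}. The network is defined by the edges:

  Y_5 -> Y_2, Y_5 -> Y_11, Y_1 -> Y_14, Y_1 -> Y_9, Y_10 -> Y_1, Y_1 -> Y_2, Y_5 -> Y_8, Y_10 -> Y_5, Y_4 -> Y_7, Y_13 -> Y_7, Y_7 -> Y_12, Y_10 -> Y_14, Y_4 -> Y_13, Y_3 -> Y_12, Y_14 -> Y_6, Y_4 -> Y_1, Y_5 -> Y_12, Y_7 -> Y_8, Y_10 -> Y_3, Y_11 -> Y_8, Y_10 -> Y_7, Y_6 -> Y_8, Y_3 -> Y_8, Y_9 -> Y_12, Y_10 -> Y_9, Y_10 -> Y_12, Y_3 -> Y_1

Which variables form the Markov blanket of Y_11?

A node's Markov blanket = Pa ∪ Ch ∪ (parents of Ch other than the node itself).
Y_11's parents: Y_5.
Ch(Y_11) = {Y_8}.
Co-parents of Y_11 (other parents of its children):
  Y_8: Y_3, Y_5, Y_6, Y_7
MB(Y_11) = {Y_3, Y_5, Y_6, Y_7, Y_8}.

{Y_3, Y_5, Y_6, Y_7, Y_8}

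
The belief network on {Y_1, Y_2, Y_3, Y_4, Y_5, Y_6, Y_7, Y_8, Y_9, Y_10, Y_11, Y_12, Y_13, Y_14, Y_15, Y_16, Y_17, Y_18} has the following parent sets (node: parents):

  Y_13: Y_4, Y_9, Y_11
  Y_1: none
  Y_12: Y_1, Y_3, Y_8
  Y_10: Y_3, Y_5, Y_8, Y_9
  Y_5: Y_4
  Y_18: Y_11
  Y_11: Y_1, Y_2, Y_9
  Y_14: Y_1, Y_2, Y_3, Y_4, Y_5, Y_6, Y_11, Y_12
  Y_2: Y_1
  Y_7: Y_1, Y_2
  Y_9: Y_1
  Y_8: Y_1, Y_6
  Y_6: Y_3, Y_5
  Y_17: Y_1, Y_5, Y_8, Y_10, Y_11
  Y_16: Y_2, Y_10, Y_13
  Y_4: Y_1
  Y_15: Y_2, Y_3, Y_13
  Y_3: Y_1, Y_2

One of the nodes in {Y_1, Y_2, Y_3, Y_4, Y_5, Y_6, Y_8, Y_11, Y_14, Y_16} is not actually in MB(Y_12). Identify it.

Y_16

The Markov blanket of a node is its parents, its children, and the other parents of its children.
Parents of Y_12: Y_1, Y_3, Y_8.
Y_12 has child Y_14.
Other parents of Y_12's children:
  Y_14: Y_1, Y_2, Y_3, Y_4, Y_5, Y_6, Y_11
MB(Y_12) = {Y_1, Y_2, Y_3, Y_4, Y_5, Y_6, Y_8, Y_11, Y_14}.
Y_16 is neither a parent, child, nor co-parent of Y_12, so it does not belong.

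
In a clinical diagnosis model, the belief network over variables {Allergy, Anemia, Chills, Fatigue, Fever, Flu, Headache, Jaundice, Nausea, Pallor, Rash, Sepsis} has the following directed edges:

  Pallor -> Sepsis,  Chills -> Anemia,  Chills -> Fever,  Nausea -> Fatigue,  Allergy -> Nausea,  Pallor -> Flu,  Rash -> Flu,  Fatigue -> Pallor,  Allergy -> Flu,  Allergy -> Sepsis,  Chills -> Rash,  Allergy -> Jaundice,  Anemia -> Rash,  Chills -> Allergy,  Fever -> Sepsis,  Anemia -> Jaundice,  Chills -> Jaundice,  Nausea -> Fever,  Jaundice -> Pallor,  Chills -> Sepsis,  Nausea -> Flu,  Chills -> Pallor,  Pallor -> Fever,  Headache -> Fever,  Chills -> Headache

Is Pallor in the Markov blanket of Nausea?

Yes

Pallor is a co-parent of Nausea: both are parents of Flu, Fever.
So Pallor ∈ MB(Nausea).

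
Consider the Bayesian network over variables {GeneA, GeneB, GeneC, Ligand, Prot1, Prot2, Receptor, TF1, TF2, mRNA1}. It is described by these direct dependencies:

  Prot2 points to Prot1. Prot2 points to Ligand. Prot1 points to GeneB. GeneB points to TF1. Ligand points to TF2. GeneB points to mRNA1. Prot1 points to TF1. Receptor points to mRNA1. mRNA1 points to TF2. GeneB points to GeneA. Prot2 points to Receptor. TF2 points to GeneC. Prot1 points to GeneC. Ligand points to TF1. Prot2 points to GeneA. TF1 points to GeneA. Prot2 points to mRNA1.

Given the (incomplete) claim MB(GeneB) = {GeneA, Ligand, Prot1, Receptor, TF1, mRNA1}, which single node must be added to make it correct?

Prot2

By definition, MB(GeneB) is built from GeneB's parents, GeneB's children, and the co-parents of GeneB.
Parents of GeneB: Prot1.
Ch(GeneB) = {GeneA, TF1, mRNA1}.
Co-parents of GeneB (other parents of its children):
  parents(mRNA1) \ {GeneB} = {Prot2, Receptor}.
  parents(TF1) \ {GeneB} = {Ligand, Prot1}.
  GeneA also has parents Prot2, TF1.
MB(GeneB) = {GeneA, Ligand, Prot1, Prot2, Receptor, TF1, mRNA1}.
Comparing with the claimed set, Prot2 is missing.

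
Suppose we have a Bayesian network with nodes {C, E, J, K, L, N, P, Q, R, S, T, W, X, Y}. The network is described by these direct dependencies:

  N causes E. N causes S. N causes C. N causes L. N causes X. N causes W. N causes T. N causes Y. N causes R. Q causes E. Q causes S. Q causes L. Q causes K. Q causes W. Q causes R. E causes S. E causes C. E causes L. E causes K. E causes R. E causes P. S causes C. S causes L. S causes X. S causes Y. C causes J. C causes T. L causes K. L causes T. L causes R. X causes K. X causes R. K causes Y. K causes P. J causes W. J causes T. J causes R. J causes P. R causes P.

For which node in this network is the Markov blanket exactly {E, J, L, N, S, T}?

The target node must have every member of {E, J, L, N, S, T} as a parent, child, or co-parent, and no others.
Parents of C: E, N, S; children: J, T; co-parents: J, L, N.
These exactly cover the given set, so the node is C.

C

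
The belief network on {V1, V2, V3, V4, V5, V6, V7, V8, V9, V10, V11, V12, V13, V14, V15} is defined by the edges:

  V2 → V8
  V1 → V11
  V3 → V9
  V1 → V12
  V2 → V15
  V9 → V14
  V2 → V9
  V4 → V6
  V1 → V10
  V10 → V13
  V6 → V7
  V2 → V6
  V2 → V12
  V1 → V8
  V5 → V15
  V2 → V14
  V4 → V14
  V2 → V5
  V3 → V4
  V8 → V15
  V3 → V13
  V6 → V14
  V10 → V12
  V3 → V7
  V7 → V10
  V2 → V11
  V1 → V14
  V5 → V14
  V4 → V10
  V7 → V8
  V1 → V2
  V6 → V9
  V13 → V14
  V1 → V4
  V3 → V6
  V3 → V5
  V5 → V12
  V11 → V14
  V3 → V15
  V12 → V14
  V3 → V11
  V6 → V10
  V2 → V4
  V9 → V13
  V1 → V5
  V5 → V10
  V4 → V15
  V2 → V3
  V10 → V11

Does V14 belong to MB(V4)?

Yes

V14 is a child of V4.
So V14 ∈ MB(V4).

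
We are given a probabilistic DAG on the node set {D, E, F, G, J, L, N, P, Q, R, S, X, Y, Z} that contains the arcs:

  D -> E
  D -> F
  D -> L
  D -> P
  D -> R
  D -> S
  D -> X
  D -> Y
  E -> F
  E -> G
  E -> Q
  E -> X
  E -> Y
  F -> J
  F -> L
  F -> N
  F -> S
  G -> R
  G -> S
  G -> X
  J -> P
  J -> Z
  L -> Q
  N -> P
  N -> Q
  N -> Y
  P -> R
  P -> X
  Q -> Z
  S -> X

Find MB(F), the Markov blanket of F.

{D, E, G, J, L, N, S}

Pa(F) = {D, E}.
F has children J, L, N, S.
Other parents of F's children:
  J: —
  L: D
  N: —
  S: D, G
So the Markov blanket of F is {D, E, G, J, L, N, S}.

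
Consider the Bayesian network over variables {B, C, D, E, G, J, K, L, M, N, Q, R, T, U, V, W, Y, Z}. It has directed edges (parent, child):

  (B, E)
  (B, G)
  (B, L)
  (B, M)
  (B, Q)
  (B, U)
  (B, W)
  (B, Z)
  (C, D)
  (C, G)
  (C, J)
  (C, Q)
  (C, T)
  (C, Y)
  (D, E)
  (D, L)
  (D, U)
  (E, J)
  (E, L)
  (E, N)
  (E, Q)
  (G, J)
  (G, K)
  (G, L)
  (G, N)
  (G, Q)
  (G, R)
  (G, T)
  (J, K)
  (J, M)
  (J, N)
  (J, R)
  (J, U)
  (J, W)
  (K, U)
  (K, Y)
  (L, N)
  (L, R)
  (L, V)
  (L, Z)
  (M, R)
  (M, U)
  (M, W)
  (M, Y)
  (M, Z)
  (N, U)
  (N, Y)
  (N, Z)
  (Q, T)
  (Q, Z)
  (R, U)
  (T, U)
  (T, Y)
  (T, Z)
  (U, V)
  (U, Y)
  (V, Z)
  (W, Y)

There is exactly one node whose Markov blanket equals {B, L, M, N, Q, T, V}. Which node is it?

The target node must have every member of {B, L, M, N, Q, T, V} as a parent, child, or co-parent, and no others.
Parents of Z: B, L, M, N, Q, T, V; children: none; co-parents: none.
These exactly cover the given set, so the node is Z.

Z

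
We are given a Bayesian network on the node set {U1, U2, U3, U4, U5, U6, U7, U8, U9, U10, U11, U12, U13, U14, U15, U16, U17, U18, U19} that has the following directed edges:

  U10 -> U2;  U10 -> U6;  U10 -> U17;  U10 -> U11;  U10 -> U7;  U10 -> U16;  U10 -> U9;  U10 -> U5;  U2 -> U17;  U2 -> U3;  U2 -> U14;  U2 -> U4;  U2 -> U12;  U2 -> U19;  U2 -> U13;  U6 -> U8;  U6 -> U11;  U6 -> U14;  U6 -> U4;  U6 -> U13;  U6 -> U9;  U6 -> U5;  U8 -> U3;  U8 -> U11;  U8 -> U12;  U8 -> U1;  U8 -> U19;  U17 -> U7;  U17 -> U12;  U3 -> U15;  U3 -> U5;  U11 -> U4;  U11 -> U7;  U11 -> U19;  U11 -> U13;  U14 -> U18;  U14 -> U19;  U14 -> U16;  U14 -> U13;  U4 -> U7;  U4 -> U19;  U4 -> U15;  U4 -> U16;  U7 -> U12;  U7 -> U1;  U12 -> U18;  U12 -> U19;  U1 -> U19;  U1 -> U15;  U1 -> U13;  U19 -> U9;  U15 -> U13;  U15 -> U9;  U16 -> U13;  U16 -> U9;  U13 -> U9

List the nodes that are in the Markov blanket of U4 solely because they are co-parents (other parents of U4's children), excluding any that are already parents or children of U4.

Children of U4: U7, U15, U16, U19.
  U7: U10, U11, U17
  U19: U1, U2, U8, U11, U12, U14
  U15: U1, U3
  U16: U10, U14
Excluding nodes already adjacent to U4 (U2, U6, U7, U11, U15, U16, U19), the co-parent-only contribution is {U1, U3, U8, U10, U12, U14, U17}.

{U1, U3, U8, U10, U12, U14, U17}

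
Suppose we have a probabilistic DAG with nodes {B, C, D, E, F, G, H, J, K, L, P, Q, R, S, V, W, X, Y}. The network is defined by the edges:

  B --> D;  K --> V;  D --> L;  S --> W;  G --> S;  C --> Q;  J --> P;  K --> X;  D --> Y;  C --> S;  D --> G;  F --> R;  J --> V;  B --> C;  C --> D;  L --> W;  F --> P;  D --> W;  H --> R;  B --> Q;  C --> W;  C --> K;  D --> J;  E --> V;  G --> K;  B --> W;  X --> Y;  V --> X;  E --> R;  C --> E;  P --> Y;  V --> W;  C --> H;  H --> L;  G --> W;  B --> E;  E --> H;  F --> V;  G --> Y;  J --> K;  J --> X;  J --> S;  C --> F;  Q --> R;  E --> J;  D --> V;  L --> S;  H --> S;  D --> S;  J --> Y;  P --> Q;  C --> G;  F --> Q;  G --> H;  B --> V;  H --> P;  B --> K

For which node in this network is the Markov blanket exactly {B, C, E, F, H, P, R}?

The target node must have every member of {B, C, E, F, H, P, R} as a parent, child, or co-parent, and no others.
Parents of Q: B, C, F, P; children: R; co-parents: E, F, H.
These exactly cover the given set, so the node is Q.

Q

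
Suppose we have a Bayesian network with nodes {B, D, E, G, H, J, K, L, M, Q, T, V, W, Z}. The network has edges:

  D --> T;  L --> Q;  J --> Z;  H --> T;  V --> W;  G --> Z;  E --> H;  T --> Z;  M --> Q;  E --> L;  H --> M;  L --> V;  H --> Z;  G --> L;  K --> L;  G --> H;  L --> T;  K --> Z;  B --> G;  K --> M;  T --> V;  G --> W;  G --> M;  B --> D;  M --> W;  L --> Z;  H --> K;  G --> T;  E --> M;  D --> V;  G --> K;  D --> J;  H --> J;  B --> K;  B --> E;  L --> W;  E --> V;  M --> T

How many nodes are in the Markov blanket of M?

10

Parents of M: E, G, H, K.
M's children: Q, T, W.
Parents of each child, excluding M:
  Q's other parent is L.
  parents(T) \ {M} = {D, G, H, L}.
  W's other parents are G, L, V.
MB(M) = {D, E, G, H, K, L, Q, T, V, W}, which has 10 nodes.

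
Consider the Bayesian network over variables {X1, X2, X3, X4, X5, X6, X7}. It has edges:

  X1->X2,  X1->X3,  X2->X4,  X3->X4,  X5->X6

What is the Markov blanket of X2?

{X1, X3, X4}

Pa(X2) = {X1}.
Children of X2: X4.
Co-parents of X2 (other parents of its children):
  parents(X4) \ {X2} = {X3}.
MB(X2) = {X1, X3, X4}.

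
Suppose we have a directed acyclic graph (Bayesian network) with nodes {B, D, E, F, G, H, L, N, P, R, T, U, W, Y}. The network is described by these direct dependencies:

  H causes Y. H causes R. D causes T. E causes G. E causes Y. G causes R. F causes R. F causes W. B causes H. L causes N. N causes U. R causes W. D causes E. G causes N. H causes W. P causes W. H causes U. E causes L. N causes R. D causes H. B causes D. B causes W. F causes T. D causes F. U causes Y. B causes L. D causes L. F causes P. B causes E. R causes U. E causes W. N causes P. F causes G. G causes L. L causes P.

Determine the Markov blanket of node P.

{B, E, F, H, L, N, R, W}

Children of P: W.
P has parents F, L, N.
Other parents of P's children:
  parents(W) \ {P} = {B, E, F, H, R}.
Union: {F, L, N} ∪ {W} ∪ {B, E, F, H, R} = {B, E, F, H, L, N, R, W}.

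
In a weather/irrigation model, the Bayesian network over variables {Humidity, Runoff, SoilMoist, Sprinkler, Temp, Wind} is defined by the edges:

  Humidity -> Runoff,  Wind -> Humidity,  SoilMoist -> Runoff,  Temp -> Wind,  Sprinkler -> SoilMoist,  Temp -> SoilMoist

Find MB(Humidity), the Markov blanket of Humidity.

{Runoff, SoilMoist, Wind}

Humidity's children: Runoff.
Pa(Humidity) = {Wind}.
Co-parents of Humidity (other parents of its children):
  parents(Runoff) \ {Humidity} = {SoilMoist}.
Union: {Wind} ∪ {Runoff} ∪ {SoilMoist} = {Runoff, SoilMoist, Wind}.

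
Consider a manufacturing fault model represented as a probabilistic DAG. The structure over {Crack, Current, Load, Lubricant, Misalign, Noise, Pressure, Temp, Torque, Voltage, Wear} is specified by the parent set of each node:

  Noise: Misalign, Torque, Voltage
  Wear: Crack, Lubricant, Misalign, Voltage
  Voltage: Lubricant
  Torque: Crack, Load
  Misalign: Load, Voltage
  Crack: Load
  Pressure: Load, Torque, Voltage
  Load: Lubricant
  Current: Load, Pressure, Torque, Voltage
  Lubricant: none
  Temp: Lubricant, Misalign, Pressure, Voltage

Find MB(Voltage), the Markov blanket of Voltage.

By definition, MB(Voltage) is built from Voltage's parents, Voltage's children, and the co-parents of Voltage.
Voltage has parent Lubricant.
Children of Voltage: Current, Misalign, Noise, Pressure, Temp, Wear.
Parents of each child, excluding Voltage:
  Misalign's other parent is Load.
  parents(Wear) \ {Voltage} = {Crack, Lubricant, Misalign}.
  Noise's other parents are Misalign, Torque.
  Pressure also has parents Load, Torque.
  Current's other parents are Load, Pressure, Torque.
  parents(Temp) \ {Voltage} = {Lubricant, Misalign, Pressure}.
So the Markov blanket of Voltage is {Crack, Current, Load, Lubricant, Misalign, Noise, Pressure, Temp, Torque, Wear}.

{Crack, Current, Load, Lubricant, Misalign, Noise, Pressure, Temp, Torque, Wear}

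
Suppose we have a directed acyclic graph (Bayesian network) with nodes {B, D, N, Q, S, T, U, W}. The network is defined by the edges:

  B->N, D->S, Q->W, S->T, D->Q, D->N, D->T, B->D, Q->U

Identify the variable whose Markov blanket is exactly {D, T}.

S

The target node must have every member of {D, T} as a parent, child, or co-parent, and no others.
Parents of S: D; children: T; co-parents: D.
These exactly cover the given set, so the node is S.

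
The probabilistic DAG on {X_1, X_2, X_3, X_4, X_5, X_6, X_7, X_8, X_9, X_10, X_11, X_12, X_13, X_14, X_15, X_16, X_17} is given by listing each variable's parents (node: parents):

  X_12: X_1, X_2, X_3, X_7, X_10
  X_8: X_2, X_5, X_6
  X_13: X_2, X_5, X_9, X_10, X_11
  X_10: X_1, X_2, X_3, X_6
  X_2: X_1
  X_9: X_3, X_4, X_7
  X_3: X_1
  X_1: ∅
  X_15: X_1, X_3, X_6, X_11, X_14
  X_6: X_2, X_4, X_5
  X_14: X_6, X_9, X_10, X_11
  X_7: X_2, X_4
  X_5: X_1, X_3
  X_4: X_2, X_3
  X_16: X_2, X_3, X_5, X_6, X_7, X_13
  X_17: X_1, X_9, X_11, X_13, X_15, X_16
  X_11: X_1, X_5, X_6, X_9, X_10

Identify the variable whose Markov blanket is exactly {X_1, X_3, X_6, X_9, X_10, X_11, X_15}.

The target node must have every member of {X_1, X_3, X_6, X_9, X_10, X_11, X_15} as a parent, child, or co-parent, and no others.
Parents of X_14: X_6, X_9, X_10, X_11; children: X_15; co-parents: X_1, X_3, X_6, X_11.
These exactly cover the given set, so the node is X_14.

X_14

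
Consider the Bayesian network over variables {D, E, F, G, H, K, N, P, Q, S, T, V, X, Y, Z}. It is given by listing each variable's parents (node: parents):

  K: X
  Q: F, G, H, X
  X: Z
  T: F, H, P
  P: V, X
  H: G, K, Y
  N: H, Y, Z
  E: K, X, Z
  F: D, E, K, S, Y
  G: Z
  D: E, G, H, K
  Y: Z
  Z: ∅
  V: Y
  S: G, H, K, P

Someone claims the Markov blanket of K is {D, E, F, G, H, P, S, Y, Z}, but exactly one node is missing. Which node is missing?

A node's Markov blanket = Pa ∪ Ch ∪ (parents of Ch other than the node itself).
Pa(K) = {X}.
K's children: D, E, F, H, S.
Other parents of K's children:
  H's other parents are G, Y.
  E also has parents X, Z.
  D also has parents E, G, H.
  S also has parents G, H, P.
  F's other parents are D, E, S, Y.
MB(K) = {D, E, F, G, H, P, S, X, Y, Z}.
Comparing with the claimed set, X is missing.

X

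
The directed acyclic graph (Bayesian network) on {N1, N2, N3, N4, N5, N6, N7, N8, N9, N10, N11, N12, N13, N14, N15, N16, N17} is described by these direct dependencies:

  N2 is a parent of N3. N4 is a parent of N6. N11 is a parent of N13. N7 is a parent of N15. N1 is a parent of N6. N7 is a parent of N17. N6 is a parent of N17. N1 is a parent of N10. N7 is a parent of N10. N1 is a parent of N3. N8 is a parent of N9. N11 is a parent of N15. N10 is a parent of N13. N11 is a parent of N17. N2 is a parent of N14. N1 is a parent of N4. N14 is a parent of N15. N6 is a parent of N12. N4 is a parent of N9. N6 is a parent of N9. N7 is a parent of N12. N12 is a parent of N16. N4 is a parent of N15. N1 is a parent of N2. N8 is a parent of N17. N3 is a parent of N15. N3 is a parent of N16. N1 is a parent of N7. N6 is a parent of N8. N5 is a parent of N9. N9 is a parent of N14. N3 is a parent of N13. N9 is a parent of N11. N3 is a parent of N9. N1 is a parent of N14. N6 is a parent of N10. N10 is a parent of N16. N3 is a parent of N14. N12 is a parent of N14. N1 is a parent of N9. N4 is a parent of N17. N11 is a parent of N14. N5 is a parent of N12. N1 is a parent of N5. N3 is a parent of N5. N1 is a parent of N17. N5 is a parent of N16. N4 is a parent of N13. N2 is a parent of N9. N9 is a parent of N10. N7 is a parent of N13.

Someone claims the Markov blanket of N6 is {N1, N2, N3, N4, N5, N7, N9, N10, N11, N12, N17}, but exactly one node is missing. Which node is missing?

N8

Parents of N6: N1, N4.
N6 has children N8, N9, N10, N12, N17.
For each child, the remaining parents (spouses of N6):
  N8: —
  N9: N1, N2, N3, N4, N5, N8
  N10: N1, N7, N9
  N12: N5, N7
  N17: N1, N4, N7, N8, N11
MB(N6) = {N1, N2, N3, N4, N5, N7, N8, N9, N10, N11, N12, N17}.
Comparing with the claimed set, N8 is missing.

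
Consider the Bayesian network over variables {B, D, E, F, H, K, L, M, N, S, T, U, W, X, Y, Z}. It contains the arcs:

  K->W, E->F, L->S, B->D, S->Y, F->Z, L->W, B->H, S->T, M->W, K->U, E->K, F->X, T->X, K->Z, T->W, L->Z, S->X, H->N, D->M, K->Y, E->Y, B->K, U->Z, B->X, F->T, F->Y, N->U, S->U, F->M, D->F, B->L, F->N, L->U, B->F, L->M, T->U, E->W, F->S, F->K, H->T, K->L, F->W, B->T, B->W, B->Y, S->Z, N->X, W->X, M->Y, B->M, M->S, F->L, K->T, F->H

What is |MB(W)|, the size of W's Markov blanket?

10

W has parents B, E, F, K, L, M, T.
W's children: X.
For each child, the remaining parents (spouses of W):
  X: B, F, N, S, T
MB(W) = {B, E, F, K, L, M, N, S, T, X}, which has 10 nodes.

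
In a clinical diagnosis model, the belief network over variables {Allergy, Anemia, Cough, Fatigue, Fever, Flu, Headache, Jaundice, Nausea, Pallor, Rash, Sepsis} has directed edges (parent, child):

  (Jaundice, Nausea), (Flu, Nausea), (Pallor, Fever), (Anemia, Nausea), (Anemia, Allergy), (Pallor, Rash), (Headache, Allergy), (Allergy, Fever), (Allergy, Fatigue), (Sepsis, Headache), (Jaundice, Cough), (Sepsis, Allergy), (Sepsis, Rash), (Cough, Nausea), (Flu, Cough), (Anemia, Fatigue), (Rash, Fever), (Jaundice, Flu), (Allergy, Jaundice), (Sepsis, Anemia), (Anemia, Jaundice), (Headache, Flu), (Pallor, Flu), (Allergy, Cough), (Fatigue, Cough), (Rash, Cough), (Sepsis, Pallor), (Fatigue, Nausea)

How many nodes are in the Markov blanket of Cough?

By definition, MB(Cough) is built from Cough's parents, Cough's children, and the co-parents of Cough.
Cough's children: Nausea.
Parents of Cough: Allergy, Fatigue, Flu, Jaundice, Rash.
For each child, the remaining parents (spouses of Cough):
  Nausea: Anemia, Fatigue, Flu, Jaundice
MB(Cough) = {Allergy, Anemia, Fatigue, Flu, Jaundice, Nausea, Rash}, which has 7 nodes.

7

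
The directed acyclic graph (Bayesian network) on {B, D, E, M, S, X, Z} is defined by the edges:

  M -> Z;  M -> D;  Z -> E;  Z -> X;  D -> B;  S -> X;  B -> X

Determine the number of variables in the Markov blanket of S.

S has no parents.
Children of S: X.
Co-parents of S (other parents of its children):
  X: B, Z
MB(S) = {B, X, Z}, which has 3 nodes.

3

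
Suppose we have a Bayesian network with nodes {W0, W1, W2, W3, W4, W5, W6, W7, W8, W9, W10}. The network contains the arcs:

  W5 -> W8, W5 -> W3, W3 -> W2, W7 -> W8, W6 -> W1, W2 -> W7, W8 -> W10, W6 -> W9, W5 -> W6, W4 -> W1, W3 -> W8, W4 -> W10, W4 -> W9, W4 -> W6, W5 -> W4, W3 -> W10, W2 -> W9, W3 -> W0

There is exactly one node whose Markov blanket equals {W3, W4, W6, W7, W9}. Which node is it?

The target node must have every member of {W3, W4, W6, W7, W9} as a parent, child, or co-parent, and no others.
Parents of W2: W3; children: W7, W9; co-parents: W4, W6.
These exactly cover the given set, so the node is W2.

W2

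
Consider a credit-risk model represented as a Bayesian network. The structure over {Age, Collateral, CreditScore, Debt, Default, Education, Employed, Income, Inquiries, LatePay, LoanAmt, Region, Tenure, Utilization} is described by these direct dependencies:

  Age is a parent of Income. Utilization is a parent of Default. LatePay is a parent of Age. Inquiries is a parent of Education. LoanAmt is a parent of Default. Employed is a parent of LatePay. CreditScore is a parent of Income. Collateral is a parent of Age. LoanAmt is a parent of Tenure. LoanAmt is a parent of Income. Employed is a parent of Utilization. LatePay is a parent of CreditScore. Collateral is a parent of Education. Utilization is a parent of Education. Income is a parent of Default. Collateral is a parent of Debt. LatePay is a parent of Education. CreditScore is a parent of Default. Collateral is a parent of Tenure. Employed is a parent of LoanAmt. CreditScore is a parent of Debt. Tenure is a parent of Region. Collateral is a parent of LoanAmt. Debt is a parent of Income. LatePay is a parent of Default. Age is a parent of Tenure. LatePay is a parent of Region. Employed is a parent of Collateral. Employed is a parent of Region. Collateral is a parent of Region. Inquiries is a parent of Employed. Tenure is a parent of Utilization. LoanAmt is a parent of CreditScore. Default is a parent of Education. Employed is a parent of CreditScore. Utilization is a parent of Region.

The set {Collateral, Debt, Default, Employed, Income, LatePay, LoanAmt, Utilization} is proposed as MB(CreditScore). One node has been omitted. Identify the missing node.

The Markov blanket of a node is its parents, its children, and the other parents of its children.
Ch(CreditScore) = {Debt, Default, Income}.
CreditScore has parents Employed, LatePay, LoanAmt.
Co-parents of CreditScore (other parents of its children):
  Debt's other parent is Collateral.
  Income's other parents are Age, Debt, LoanAmt.
  Default also has parents Income, LatePay, LoanAmt, Utilization.
MB(CreditScore) = {Age, Collateral, Debt, Default, Employed, Income, LatePay, LoanAmt, Utilization}.
Comparing with the claimed set, Age is missing.

Age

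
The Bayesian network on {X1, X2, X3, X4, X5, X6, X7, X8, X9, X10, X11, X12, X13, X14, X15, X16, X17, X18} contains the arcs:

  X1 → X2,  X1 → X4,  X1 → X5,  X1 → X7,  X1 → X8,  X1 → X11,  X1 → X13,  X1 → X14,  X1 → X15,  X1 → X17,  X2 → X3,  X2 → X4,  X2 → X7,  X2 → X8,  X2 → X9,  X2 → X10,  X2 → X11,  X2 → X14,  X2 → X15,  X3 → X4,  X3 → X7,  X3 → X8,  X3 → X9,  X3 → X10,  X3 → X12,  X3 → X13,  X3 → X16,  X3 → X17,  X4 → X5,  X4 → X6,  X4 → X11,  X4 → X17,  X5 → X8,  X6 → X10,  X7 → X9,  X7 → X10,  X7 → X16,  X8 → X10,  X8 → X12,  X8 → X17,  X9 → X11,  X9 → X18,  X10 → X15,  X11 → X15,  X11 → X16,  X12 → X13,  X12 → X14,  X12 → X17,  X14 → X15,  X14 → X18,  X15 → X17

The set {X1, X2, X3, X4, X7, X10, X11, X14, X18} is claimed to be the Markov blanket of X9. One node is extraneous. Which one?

The Markov blanket of a node is its parents, its children, and the other parents of its children.
X9's parents: X2, X3, X7.
X9 has children X11, X18.
Co-parents of X9 (other parents of its children):
  X11: X1, X2, X4
  X18: X14
MB(X9) = {X1, X2, X3, X4, X7, X11, X14, X18}.
X10 is neither a parent, child, nor co-parent of X9, so it does not belong.

X10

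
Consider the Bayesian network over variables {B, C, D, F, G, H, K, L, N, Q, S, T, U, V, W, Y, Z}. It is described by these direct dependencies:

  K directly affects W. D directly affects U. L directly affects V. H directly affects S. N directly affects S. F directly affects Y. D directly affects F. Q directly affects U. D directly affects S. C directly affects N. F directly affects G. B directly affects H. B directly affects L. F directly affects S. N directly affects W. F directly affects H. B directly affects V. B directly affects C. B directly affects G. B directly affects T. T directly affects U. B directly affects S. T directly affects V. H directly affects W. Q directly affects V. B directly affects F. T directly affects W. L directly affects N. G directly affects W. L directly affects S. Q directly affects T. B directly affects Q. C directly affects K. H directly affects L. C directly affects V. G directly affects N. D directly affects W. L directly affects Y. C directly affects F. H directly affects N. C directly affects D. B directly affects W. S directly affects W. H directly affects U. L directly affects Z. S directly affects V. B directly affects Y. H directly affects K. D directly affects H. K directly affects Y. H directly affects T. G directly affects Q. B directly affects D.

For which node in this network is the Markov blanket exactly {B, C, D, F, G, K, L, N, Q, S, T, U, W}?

H

The target node must have every member of {B, C, D, F, G, K, L, N, Q, S, T, U, W} as a parent, child, or co-parent, and no others.
Parents of H: B, D, F; children: K, L, N, S, T, U, W; co-parents: B, C, D, F, G, K, L, N, Q, S, T.
These exactly cover the given set, so the node is H.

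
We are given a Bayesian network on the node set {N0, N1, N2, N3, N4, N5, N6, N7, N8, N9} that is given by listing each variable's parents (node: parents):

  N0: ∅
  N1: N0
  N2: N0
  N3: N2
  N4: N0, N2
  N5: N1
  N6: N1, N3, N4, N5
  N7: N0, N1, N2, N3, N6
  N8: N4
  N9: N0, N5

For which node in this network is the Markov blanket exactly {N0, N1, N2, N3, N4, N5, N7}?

The target node must have every member of {N0, N1, N2, N3, N4, N5, N7} as a parent, child, or co-parent, and no others.
Parents of N6: N1, N3, N4, N5; children: N7; co-parents: N0, N1, N2, N3.
These exactly cover the given set, so the node is N6.

N6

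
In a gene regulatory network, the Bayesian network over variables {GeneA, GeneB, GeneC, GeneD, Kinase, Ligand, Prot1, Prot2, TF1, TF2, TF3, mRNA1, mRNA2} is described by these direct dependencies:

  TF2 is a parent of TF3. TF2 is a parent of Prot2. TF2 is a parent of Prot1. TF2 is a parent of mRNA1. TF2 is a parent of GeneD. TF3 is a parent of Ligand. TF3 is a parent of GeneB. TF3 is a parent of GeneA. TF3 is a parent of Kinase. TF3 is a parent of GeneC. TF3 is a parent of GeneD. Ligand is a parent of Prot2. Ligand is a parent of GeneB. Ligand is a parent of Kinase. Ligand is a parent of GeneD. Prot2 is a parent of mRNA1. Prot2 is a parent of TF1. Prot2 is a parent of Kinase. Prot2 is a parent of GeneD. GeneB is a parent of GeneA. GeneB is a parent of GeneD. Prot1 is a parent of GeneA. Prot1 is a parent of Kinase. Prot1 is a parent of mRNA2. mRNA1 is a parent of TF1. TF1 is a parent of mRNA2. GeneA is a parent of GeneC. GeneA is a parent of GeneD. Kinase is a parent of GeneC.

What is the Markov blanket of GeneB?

{GeneA, GeneD, Ligand, Prot1, Prot2, TF2, TF3}

Pa(GeneB) = {Ligand, TF3}.
GeneB's children: GeneA, GeneD.
Parents of each child, excluding GeneB:
  GeneA: Prot1, TF3
  GeneD: GeneA, Ligand, Prot2, TF2, TF3
So the Markov blanket of GeneB is {GeneA, GeneD, Ligand, Prot1, Prot2, TF2, TF3}.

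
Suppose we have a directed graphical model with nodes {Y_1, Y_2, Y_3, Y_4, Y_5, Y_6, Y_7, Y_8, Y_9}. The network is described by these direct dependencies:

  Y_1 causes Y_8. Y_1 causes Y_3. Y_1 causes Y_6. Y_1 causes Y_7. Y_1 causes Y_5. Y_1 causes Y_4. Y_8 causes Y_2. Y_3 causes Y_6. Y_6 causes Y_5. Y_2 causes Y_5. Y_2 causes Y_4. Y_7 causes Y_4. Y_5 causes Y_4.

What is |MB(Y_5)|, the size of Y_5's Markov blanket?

5

Children of Y_5: Y_4.
Y_5's parents: Y_1, Y_2, Y_6.
Other parents of Y_5's children:
  Y_4's other parents are Y_1, Y_2, Y_7.
MB(Y_5) = {Y_1, Y_2, Y_4, Y_6, Y_7}, which has 5 nodes.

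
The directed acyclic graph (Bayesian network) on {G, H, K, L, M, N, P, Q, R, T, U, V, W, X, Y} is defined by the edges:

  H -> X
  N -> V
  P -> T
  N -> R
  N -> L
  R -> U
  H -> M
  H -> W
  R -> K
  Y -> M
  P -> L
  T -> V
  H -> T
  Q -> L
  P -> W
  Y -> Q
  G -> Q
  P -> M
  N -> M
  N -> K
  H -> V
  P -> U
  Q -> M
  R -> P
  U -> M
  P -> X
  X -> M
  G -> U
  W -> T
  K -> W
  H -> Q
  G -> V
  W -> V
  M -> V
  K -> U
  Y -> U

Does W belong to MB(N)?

Yes

W is a co-parent of N: both are parents of V.
So W ∈ MB(N).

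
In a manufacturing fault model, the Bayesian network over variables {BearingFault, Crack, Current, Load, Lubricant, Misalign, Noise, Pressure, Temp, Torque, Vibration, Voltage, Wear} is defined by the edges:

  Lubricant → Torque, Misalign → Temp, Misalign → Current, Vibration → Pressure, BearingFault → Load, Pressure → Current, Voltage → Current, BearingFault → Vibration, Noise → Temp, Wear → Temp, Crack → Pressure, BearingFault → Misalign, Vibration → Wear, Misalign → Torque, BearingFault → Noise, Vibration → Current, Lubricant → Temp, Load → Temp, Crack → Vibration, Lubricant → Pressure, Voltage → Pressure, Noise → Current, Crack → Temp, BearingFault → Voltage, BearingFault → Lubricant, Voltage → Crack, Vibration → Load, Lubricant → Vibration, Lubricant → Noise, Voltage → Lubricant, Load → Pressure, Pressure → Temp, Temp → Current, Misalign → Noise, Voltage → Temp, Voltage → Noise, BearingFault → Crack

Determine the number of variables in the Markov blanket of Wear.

9

By definition, MB(Wear) is built from Wear's parents, Wear's children, and the co-parents of Wear.
Wear's children: Temp.
Pa(Wear) = {Vibration}.
Co-parents of Wear (other parents of its children):
  Temp: Crack, Load, Lubricant, Misalign, Noise, Pressure, Voltage
MB(Wear) = {Crack, Load, Lubricant, Misalign, Noise, Pressure, Temp, Vibration, Voltage}, which has 9 nodes.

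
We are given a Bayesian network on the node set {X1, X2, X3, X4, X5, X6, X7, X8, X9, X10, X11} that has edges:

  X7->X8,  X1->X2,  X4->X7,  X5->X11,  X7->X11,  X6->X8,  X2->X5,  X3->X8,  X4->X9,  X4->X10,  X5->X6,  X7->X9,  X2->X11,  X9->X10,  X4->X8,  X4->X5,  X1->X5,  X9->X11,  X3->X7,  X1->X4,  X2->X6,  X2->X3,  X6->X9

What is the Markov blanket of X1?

{X2, X4, X5}

Pa(X1) = {}.
Children of X1: X2, X4, X5.
Other parents of X1's children:
  X2 has no other parent.
  X4 has no other parent.
  parents(X5) \ {X1} = {X2, X4}.
Taking the union gives {X2, X4, X5}.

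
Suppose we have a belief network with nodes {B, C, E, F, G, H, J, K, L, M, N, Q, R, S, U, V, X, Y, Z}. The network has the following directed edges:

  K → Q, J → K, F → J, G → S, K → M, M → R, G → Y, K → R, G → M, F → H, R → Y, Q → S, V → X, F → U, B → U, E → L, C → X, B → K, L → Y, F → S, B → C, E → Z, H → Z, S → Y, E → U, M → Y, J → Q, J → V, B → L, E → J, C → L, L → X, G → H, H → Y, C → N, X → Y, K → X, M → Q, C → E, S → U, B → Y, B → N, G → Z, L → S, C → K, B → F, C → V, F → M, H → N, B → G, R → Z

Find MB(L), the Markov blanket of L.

A node's Markov blanket = Pa ∪ Ch ∪ (parents of Ch other than the node itself).
L has parents B, C, E.
L has children S, X, Y.
Parents of each child, excluding L:
  parents(S) \ {L} = {F, G, Q}.
  parents(X) \ {L} = {C, K, V}.
  Y's other parents are B, G, H, M, R, S, X.
Taking the union gives {B, C, E, F, G, H, K, M, Q, R, S, V, X, Y}.

{B, C, E, F, G, H, K, M, Q, R, S, V, X, Y}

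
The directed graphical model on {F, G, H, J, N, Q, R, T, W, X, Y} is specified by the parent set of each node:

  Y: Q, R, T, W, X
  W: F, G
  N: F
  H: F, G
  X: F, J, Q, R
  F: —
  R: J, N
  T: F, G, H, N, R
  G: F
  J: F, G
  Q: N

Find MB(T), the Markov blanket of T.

T's parents: F, G, H, N, R.
T has child Y.
Co-parents of T (other parents of its children):
  Y's other parents are Q, R, W, X.
Taking the union gives {F, G, H, N, Q, R, W, X, Y}.

{F, G, H, N, Q, R, W, X, Y}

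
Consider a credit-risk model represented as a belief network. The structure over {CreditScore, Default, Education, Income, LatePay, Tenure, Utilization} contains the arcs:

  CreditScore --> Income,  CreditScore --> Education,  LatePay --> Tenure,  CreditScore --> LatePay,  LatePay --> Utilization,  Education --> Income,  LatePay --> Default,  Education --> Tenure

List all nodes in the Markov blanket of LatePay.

{CreditScore, Default, Education, Tenure, Utilization}

Pa(LatePay) = {CreditScore}.
LatePay's children: Default, Tenure, Utilization.
Other parents of LatePay's children:
  parents(Tenure) \ {LatePay} = {Education}.
  Default has no other parent.
  Utilization has no other parent.
MB(LatePay) = {CreditScore, Default, Education, Tenure, Utilization}.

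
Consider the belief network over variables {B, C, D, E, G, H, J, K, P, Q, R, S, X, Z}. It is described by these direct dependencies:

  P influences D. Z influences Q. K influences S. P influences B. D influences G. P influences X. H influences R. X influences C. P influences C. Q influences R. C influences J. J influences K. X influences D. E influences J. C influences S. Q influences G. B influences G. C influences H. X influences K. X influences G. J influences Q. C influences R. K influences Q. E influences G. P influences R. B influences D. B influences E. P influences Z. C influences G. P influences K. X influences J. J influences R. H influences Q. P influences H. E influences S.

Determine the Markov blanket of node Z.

Ch(Z) = {Q}.
Pa(Z) = {P}.
For each child, the remaining parents (spouses of Z):
  parents(Q) \ {Z} = {H, J, K}.
Union: {P} ∪ {Q} ∪ {H, J, K} = {H, J, K, P, Q}.

{H, J, K, P, Q}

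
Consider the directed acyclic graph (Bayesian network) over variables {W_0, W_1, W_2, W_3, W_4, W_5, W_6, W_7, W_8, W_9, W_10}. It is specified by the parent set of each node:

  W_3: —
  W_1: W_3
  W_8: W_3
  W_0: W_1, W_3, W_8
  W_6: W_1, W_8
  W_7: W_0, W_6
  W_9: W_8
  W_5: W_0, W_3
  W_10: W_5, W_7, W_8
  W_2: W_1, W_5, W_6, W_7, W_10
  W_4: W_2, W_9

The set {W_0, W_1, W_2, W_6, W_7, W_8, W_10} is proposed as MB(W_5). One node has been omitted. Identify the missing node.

W_3

A node's Markov blanket = Pa ∪ Ch ∪ (parents of Ch other than the node itself).
Pa(W_5) = {W_0, W_3}.
Children of W_5: W_2, W_10.
Co-parents of W_5 (other parents of its children):
  W_10 also has parents W_7, W_8.
  parents(W_2) \ {W_5} = {W_1, W_6, W_7, W_10}.
MB(W_5) = {W_0, W_1, W_2, W_3, W_6, W_7, W_8, W_10}.
Comparing with the claimed set, W_3 is missing.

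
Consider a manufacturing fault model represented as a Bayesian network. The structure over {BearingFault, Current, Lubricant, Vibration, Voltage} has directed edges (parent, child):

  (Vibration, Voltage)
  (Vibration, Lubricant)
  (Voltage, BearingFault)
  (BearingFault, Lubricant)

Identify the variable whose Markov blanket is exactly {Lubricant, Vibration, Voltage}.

The target node must have every member of {Lubricant, Vibration, Voltage} as a parent, child, or co-parent, and no others.
Parents of BearingFault: Voltage; children: Lubricant; co-parents: Vibration.
These exactly cover the given set, so the node is BearingFault.

BearingFault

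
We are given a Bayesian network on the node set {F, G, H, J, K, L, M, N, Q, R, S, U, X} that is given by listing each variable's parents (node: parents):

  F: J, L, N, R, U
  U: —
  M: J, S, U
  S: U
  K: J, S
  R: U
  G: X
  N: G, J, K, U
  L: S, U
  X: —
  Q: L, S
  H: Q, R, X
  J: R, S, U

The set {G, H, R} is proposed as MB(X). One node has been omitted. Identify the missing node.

Q

The Markov blanket of a node is its parents, its children, and the other parents of its children.
X's parents: none.
X has children G, H.
Co-parents of X (other parents of its children):
  G: —
  H: Q, R
MB(X) = {G, H, Q, R}.
Comparing with the claimed set, Q is missing.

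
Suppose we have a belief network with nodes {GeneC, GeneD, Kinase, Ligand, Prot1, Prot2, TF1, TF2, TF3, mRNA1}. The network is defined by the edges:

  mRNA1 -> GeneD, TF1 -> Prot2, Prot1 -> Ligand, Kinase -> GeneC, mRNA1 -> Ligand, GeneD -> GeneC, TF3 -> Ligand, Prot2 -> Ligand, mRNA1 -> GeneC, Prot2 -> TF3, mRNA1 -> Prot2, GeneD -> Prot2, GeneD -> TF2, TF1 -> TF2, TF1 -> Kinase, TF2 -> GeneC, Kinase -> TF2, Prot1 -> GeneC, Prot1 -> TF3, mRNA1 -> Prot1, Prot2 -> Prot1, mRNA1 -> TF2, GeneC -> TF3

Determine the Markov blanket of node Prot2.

Prot2's parents: GeneD, TF1, mRNA1.
Ch(Prot2) = {Ligand, Prot1, TF3}.
For each child, the remaining parents (spouses of Prot2):
  Prot1's other parent is mRNA1.
  TF3's other parents are GeneC, Prot1.
  parents(Ligand) \ {Prot2} = {Prot1, TF3, mRNA1}.
So the Markov blanket of Prot2 is {GeneC, GeneD, Ligand, Prot1, TF1, TF3, mRNA1}.

{GeneC, GeneD, Ligand, Prot1, TF1, TF3, mRNA1}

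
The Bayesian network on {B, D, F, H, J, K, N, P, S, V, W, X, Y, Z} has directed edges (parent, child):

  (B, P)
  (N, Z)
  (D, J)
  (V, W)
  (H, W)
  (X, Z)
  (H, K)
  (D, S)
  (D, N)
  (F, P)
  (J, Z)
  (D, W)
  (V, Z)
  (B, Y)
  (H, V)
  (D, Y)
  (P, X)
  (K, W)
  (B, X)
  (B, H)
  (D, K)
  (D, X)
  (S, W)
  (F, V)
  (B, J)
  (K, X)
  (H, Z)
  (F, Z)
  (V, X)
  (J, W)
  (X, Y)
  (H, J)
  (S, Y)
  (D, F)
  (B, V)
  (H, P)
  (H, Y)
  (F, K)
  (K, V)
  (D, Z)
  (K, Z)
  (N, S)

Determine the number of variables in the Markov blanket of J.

11

Recall MB(v) = parents ∪ children ∪ spouses, where spouses are the other parents of v's children.
J's parents: B, D, H.
J's children: W, Z.
Other parents of J's children:
  parents(W) \ {J} = {D, H, K, S, V}.
  Z also has parents D, F, H, K, N, V, X.
MB(J) = {B, D, F, H, K, N, S, V, W, X, Z}, which has 11 nodes.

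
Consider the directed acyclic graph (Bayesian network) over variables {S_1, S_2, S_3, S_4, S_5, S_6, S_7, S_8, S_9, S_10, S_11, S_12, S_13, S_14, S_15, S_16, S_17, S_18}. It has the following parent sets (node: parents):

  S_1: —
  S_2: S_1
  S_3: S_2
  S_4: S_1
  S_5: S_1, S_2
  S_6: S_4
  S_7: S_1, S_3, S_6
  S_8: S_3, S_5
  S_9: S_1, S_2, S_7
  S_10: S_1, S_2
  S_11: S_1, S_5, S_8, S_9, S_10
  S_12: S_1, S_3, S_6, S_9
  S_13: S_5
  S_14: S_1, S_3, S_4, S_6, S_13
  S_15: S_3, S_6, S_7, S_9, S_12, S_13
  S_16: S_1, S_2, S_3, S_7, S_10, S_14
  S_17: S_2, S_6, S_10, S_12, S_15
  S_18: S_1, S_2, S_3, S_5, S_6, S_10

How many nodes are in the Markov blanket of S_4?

5

Pa(S_4) = {S_1}.
Ch(S_4) = {S_6, S_14}.
For each child, the remaining parents (spouses of S_4):
  S_6: —
  S_14: S_1, S_3, S_6, S_13
MB(S_4) = {S_1, S_3, S_6, S_13, S_14}, which has 5 nodes.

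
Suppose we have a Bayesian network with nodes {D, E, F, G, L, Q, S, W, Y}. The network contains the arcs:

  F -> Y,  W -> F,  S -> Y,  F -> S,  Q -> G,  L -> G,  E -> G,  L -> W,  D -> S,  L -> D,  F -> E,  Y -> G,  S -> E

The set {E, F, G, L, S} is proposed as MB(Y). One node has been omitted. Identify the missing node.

Q

By definition, MB(Y) is built from Y's parents, Y's children, and the co-parents of Y.
Y has parents F, S.
Y has child G.
Parents of each child, excluding Y:
  G: E, L, Q
MB(Y) = {E, F, G, L, Q, S}.
Comparing with the claimed set, Q is missing.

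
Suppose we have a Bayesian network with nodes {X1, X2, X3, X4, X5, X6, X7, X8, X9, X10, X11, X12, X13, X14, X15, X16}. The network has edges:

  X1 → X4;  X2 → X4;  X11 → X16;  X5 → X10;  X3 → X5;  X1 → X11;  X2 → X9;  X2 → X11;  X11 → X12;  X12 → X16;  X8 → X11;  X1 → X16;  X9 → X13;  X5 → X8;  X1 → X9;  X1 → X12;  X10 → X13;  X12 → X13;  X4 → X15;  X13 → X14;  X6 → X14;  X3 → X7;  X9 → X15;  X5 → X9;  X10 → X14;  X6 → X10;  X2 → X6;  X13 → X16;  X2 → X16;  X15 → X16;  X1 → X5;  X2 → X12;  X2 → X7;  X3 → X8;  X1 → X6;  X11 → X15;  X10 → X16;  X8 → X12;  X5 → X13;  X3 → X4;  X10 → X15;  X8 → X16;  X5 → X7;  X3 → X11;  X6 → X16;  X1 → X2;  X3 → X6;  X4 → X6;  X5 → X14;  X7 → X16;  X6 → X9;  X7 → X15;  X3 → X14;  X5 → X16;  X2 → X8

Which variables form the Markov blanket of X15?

The Markov blanket of a node is its parents, its children, and the other parents of its children.
Ch(X15) = {X16}.
Parents of X15: X4, X7, X9, X10, X11.
Parents of each child, excluding X15:
  X16: X1, X2, X5, X6, X7, X8, X10, X11, X12, X13
MB(X15) = {X1, X2, X4, X5, X6, X7, X8, X9, X10, X11, X12, X13, X16}.

{X1, X2, X4, X5, X6, X7, X8, X9, X10, X11, X12, X13, X16}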